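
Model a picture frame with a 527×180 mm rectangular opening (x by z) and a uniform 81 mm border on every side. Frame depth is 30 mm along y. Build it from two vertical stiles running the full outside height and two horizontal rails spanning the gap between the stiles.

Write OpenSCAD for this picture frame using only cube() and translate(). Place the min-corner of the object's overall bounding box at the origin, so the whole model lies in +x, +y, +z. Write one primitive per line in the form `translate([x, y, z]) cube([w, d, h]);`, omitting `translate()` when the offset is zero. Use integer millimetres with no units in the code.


cube([81, 30, 342]);
translate([608, 0, 0]) cube([81, 30, 342]);
translate([81, 0, 0]) cube([527, 30, 81]);
translate([81, 0, 261]) cube([527, 30, 81]);


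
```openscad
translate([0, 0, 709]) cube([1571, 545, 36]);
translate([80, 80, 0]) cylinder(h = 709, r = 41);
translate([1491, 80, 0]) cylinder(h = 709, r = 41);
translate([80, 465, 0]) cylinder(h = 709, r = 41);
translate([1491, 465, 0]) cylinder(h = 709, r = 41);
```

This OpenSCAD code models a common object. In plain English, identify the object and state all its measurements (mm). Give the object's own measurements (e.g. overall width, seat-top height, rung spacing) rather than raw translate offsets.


A rectangular dining table. The top is 1571×545×36 mm with its upper surface at z = 745 mm. It stands on four round legs of 82 mm diameter, each leg's bounding box inset 39 mm from the nearest pair of top edges, running from the floor to the underside of the top.


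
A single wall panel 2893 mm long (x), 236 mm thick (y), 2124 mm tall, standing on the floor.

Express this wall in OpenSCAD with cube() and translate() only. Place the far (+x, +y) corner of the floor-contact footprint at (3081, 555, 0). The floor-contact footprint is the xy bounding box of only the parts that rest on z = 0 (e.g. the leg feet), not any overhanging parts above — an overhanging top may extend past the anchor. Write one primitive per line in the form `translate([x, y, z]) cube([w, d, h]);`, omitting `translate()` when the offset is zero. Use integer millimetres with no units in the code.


translate([188, 319, 0]) cube([2893, 236, 2124]);


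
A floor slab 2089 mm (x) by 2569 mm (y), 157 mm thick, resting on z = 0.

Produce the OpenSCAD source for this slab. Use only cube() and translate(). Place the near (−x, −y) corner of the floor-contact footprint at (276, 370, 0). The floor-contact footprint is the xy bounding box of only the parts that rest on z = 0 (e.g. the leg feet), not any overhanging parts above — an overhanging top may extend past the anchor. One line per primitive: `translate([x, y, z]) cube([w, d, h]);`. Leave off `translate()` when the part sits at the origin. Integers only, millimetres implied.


translate([276, 370, 0]) cube([2089, 2569, 157]);


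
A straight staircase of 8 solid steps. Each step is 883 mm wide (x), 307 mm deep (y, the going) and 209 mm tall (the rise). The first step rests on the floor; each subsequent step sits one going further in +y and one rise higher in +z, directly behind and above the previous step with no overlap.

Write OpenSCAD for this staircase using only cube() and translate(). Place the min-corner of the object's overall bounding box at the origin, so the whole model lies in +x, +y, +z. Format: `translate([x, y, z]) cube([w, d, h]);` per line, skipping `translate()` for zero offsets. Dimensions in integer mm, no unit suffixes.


cube([883, 307, 209]);
translate([0, 307, 209]) cube([883, 307, 209]);
translate([0, 614, 418]) cube([883, 307, 209]);
translate([0, 921, 627]) cube([883, 307, 209]);
translate([0, 1228, 836]) cube([883, 307, 209]);
translate([0, 1535, 1045]) cube([883, 307, 209]);
translate([0, 1842, 1254]) cube([883, 307, 209]);
translate([0, 2149, 1463]) cube([883, 307, 209]);


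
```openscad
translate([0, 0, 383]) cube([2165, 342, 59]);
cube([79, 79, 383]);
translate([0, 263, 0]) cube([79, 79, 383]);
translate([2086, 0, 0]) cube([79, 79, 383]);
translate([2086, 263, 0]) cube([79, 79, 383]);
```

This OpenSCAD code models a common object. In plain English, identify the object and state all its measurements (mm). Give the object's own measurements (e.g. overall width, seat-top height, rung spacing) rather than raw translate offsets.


A bench: a 2165×342 mm seat slab, 59 mm thick, top at z = 442 mm, on four 79×79 mm square legs flush with the seat corners and standing on z = 0.


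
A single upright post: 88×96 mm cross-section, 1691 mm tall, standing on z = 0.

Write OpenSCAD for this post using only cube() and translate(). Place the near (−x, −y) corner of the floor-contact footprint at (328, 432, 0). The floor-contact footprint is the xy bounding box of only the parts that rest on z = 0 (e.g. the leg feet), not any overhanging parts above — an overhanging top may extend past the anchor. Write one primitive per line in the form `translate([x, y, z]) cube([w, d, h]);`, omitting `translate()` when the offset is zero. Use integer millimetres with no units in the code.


translate([328, 432, 0]) cube([88, 96, 1691]);


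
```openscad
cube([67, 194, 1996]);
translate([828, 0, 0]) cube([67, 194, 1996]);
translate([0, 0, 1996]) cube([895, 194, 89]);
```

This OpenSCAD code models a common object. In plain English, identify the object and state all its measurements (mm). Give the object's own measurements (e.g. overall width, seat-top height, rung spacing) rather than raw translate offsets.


A door frame. The clear opening is 761 mm wide and 1996 mm high. Two 67 mm wide jambs, 194 mm deep, stand either side of the opening from the floor to the top of the opening. A 89 mm thick head sits across the top of both jambs, spanning the full outside width of the frame.


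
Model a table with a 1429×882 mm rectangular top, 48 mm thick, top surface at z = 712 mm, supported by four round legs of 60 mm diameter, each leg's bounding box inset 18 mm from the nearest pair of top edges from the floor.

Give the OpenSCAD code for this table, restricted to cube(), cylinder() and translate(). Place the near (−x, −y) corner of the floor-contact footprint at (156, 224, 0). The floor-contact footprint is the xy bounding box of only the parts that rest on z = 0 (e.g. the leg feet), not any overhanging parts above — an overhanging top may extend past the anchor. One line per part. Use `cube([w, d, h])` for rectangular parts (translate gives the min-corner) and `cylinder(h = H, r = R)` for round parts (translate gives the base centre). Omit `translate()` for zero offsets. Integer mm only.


translate([138, 206, 664]) cube([1429, 882, 48]);
translate([186, 254, 0]) cylinder(h = 664, r = 30);
translate([1519, 254, 0]) cylinder(h = 664, r = 30);
translate([186, 1040, 0]) cylinder(h = 664, r = 30);
translate([1519, 1040, 0]) cylinder(h = 664, r = 30);


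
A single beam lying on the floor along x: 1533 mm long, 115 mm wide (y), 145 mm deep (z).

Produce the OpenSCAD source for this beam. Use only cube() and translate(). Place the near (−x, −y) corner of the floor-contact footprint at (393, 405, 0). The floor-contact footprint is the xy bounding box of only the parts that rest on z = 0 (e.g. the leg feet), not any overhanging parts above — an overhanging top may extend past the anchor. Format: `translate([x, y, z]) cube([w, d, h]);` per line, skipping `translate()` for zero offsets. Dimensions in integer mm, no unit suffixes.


translate([393, 405, 0]) cube([1533, 115, 145]);


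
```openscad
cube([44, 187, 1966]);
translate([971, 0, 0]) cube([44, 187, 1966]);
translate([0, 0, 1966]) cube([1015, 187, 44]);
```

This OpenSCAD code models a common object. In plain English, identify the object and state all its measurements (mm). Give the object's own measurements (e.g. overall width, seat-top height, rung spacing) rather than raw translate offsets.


A door frame. The clear opening is 927 mm wide and 1966 mm high. Two 44 mm wide jambs, 187 mm deep, stand either side of the opening from the floor to the top of the opening. A 44 mm thick head sits across the top of both jambs, spanning the full outside width of the frame.


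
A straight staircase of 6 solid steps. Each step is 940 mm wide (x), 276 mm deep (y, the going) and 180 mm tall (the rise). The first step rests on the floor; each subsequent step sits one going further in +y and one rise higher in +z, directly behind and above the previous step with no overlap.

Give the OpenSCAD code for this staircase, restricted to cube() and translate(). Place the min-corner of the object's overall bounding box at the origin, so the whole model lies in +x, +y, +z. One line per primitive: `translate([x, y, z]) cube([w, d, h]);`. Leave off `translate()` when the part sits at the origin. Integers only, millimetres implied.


cube([940, 276, 180]);
translate([0, 276, 180]) cube([940, 276, 180]);
translate([0, 552, 360]) cube([940, 276, 180]);
translate([0, 828, 540]) cube([940, 276, 180]);
translate([0, 1104, 720]) cube([940, 276, 180]);
translate([0, 1380, 900]) cube([940, 276, 180]);


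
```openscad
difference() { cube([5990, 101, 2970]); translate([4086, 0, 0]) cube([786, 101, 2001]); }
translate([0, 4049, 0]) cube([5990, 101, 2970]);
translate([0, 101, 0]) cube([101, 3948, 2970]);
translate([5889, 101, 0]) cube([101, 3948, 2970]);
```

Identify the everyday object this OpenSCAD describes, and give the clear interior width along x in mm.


A single room. The interior width is 5788 mm.

Four walls enclosing a rectangle with a door in the front wall — a room. Outside width 5990 minus two 101 mm walls gives 5788 mm.


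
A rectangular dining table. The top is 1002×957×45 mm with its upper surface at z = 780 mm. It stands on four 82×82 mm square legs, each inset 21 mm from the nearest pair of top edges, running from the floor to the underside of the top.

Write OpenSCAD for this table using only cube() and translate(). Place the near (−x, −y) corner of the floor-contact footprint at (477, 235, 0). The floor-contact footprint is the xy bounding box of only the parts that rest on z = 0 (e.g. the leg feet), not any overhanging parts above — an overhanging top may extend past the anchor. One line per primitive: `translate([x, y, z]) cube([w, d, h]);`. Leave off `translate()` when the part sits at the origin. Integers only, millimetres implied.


// leg_h = 780 - 45 = 735
translate([456, 214, 735]) cube([1002, 957, 45]);
translate([477, 235, 0]) cube([82, 82, 735]);
translate([1355, 235, 0]) cube([82, 82, 735]);
translate([477, 1068, 0]) cube([82, 82, 735]);
translate([1355, 1068, 0]) cube([82, 82, 735]);


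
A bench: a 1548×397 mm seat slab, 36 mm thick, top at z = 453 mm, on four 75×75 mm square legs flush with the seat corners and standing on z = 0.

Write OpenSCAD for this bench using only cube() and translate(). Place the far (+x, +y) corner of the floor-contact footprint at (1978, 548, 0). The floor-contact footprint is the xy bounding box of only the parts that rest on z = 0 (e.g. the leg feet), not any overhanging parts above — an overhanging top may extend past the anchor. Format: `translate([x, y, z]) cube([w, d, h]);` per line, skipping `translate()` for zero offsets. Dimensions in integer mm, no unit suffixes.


translate([430, 151, 417]) cube([1548, 397, 36]);
translate([430, 151, 0]) cube([75, 75, 417]);
translate([430, 473, 0]) cube([75, 75, 417]);
translate([1903, 151, 0]) cube([75, 75, 417]);
translate([1903, 473, 0]) cube([75, 75, 417]);


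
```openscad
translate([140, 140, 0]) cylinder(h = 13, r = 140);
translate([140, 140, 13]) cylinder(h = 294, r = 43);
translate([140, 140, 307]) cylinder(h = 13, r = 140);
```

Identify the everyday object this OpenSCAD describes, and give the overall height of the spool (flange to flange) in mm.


A spool. The overall height is 320 mm.

Three coaxial cylinders, large–small–large — a spool. Two 13 mm flanges and a 294 mm core give 13 + 294 + 13 = 320 mm.


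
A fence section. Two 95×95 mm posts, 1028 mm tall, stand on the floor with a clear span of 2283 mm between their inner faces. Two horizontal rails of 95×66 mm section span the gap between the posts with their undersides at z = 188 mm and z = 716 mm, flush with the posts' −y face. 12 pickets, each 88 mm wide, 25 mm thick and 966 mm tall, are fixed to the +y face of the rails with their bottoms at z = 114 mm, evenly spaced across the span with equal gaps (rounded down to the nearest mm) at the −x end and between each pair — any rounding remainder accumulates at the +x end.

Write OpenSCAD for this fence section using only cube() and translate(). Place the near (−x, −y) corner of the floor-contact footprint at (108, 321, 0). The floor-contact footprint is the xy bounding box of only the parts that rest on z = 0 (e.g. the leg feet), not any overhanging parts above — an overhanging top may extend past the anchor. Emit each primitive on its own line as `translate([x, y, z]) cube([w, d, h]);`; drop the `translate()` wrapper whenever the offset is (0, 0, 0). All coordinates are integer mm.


translate([108, 321, 0]) cube([95, 95, 1028]);
translate([2486, 321, 0]) cube([95, 95, 1028]);
translate([203, 321, 188]) cube([2283, 95, 66]);
translate([203, 321, 716]) cube([2283, 95, 66]);
translate([297, 416, 114]) cube([88, 25, 966]);
translate([479, 416, 114]) cube([88, 25, 966]);
translate([661, 416, 114]) cube([88, 25, 966]);
translate([843, 416, 114]) cube([88, 25, 966]);
translate([1025, 416, 114]) cube([88, 25, 966]);
translate([1207, 416, 114]) cube([88, 25, 966]);
translate([1389, 416, 114]) cube([88, 25, 966]);
translate([1571, 416, 114]) cube([88, 25, 966]);
translate([1753, 416, 114]) cube([88, 25, 966]);
translate([1935, 416, 114]) cube([88, 25, 966]);
translate([2117, 416, 114]) cube([88, 25, 966]);
translate([2299, 416, 114]) cube([88, 25, 966]);


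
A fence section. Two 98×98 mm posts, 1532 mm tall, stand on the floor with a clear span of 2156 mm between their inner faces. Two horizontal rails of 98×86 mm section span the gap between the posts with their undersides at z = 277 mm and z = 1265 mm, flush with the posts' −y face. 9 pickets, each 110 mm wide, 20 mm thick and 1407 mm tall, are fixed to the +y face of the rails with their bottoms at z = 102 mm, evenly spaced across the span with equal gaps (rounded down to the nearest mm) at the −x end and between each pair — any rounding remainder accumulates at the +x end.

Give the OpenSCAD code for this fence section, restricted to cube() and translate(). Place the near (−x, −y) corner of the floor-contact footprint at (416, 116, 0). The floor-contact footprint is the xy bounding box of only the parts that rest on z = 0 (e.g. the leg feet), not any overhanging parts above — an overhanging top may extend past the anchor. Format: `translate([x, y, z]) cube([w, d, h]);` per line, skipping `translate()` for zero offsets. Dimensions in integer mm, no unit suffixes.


translate([416, 116, 0]) cube([98, 98, 1532]);
translate([2670, 116, 0]) cube([98, 98, 1532]);
translate([514, 116, 277]) cube([2156, 98, 86]);
translate([514, 116, 1265]) cube([2156, 98, 86]);
translate([630, 214, 102]) cube([110, 20, 1407]);
translate([856, 214, 102]) cube([110, 20, 1407]);
translate([1082, 214, 102]) cube([110, 20, 1407]);
translate([1308, 214, 102]) cube([110, 20, 1407]);
translate([1534, 214, 102]) cube([110, 20, 1407]);
translate([1760, 214, 102]) cube([110, 20, 1407]);
translate([1986, 214, 102]) cube([110, 20, 1407]);
translate([2212, 214, 102]) cube([110, 20, 1407]);
translate([2438, 214, 102]) cube([110, 20, 1407]);


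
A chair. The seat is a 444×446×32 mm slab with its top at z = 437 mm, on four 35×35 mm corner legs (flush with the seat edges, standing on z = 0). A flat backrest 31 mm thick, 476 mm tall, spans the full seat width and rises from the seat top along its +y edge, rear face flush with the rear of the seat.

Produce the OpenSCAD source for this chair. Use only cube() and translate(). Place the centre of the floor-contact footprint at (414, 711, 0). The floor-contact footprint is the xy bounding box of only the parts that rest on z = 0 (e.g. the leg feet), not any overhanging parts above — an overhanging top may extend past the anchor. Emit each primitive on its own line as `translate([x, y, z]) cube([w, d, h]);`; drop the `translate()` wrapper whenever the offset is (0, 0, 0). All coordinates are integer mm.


// leg_h = 437 - 32 = 405
translate([192, 488, 405]) cube([444, 446, 32]);
translate([192, 488, 0]) cube([35, 35, 405]);
translate([601, 488, 0]) cube([35, 35, 405]);
translate([192, 899, 0]) cube([35, 35, 405]);
translate([601, 899, 0]) cube([35, 35, 405]);
translate([192, 903, 437]) cube([444, 31, 476]);


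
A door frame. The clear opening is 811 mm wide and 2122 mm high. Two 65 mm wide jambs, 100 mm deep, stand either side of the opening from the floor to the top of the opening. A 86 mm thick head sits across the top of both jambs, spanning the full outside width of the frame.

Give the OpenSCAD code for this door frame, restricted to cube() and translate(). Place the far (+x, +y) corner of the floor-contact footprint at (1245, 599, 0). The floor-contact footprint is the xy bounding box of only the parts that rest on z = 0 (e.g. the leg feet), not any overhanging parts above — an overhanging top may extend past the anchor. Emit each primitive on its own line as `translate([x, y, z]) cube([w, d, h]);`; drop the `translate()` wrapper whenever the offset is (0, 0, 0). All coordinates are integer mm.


translate([304, 499, 0]) cube([65, 100, 2122]);
translate([1180, 499, 0]) cube([65, 100, 2122]);
translate([304, 499, 2122]) cube([941, 100, 86]);


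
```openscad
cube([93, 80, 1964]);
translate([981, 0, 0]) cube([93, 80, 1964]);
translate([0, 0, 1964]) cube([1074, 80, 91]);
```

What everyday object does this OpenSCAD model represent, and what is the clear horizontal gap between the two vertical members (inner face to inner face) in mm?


A door frame. The clear opening width is 888 mm.

Two 1964 mm tall posts with a header on top — a door frame. The left jamb is 93 mm wide at x = 0; the right jamb starts at x = 981. The clear opening is 981 − 93 = 888 mm.


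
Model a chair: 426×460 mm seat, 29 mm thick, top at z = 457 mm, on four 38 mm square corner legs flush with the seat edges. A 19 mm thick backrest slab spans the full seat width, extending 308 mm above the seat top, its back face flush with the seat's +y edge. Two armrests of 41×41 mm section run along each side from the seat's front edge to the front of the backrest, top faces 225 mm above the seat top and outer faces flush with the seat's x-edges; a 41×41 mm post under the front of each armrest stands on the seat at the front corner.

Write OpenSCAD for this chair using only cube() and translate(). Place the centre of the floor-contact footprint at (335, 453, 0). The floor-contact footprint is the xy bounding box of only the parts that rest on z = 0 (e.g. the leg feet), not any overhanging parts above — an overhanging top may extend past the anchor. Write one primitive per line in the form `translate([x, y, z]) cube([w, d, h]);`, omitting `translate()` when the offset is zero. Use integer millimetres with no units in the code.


translate([122, 223, 428]) cube([426, 460, 29]);
translate([122, 223, 0]) cube([38, 38, 428]);
translate([510, 223, 0]) cube([38, 38, 428]);
translate([122, 645, 0]) cube([38, 38, 428]);
translate([510, 645, 0]) cube([38, 38, 428]);
translate([122, 664, 457]) cube([426, 19, 308]);
translate([122, 223, 641]) cube([41, 441, 41]);
translate([507, 223, 641]) cube([41, 441, 41]);
translate([122, 223, 457]) cube([41, 41, 184]);
translate([507, 223, 457]) cube([41, 41, 184]);


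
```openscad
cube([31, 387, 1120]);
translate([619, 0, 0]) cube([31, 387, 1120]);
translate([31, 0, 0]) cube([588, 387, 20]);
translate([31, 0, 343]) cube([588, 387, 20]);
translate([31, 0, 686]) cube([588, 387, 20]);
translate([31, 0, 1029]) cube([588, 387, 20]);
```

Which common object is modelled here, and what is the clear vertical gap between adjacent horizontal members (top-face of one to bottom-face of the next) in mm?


A bookshelf. The clear shelf gap is 323 mm.

Two tall side panels with 4 horizontal boards between them — a bookshelf. The first two shelf undersides are at z = 0 and z = 343; with shelf thickness 20, the clear gap is 343 − 0 − 20 = 323 mm.


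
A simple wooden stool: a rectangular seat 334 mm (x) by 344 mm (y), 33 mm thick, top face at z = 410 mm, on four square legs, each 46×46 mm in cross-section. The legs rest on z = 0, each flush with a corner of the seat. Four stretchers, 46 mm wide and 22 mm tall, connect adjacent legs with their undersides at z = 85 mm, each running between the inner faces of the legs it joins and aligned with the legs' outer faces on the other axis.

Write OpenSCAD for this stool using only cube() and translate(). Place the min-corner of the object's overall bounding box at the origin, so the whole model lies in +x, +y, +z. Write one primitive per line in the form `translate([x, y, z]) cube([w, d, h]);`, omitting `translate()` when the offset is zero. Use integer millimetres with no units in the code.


translate([0, 0, 377]) cube([334, 344, 33]);
cube([46, 46, 377]);
translate([288, 0, 0]) cube([46, 46, 377]);
translate([0, 298, 0]) cube([46, 46, 377]);
translate([288, 298, 0]) cube([46, 46, 377]);
translate([46, 0, 85]) cube([242, 46, 22]);
translate([46, 298, 85]) cube([242, 46, 22]);
translate([0, 46, 85]) cube([46, 252, 22]);
translate([288, 46, 85]) cube([46, 252, 22]);


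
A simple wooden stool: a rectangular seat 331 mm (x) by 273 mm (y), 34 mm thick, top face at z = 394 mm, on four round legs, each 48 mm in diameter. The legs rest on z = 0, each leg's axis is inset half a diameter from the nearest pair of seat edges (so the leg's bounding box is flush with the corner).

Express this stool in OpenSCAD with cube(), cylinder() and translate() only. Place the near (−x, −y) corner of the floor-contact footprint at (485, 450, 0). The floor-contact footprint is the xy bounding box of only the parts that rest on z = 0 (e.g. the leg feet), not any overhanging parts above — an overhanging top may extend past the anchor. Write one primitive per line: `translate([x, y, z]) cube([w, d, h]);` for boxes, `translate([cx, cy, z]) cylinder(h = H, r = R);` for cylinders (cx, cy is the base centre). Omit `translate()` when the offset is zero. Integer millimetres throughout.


// leg_h = 394 - 34 = 360
translate([485, 450, 360]) cube([331, 273, 34]);
translate([509, 474, 0]) cylinder(h = 360, r = 24);
translate([792, 474, 0]) cylinder(h = 360, r = 24);
translate([509, 699, 0]) cylinder(h = 360, r = 24);
translate([792, 699, 0]) cylinder(h = 360, r = 24);


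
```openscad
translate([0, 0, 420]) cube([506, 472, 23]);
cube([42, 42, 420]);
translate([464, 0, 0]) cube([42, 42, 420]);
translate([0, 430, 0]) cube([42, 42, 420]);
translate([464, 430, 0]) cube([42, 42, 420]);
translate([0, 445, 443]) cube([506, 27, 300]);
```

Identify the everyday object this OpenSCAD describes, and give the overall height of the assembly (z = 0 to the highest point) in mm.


A chair. The overall height is 743 mm.

A slab on four corner posts with a tall panel at the back — a chair. The seat slab sits at z = 420 with thickness 23, and the 300 mm backrest starts at the seat top, so the overall height is 420 + 23 + 300 = 743 mm.


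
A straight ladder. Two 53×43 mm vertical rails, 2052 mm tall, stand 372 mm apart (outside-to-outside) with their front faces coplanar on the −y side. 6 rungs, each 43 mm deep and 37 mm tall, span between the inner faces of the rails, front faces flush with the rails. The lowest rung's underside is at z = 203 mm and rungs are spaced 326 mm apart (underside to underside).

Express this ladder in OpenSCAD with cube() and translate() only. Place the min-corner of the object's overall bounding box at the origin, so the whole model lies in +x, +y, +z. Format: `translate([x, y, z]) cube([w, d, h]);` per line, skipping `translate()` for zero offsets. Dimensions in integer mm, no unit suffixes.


cube([53, 43, 2052]);
translate([319, 0, 0]) cube([53, 43, 2052]);
translate([53, 0, 203]) cube([266, 43, 37]);
translate([53, 0, 529]) cube([266, 43, 37]);
translate([53, 0, 855]) cube([266, 43, 37]);
translate([53, 0, 1181]) cube([266, 43, 37]);
translate([53, 0, 1507]) cube([266, 43, 37]);
translate([53, 0, 1833]) cube([266, 43, 37]);


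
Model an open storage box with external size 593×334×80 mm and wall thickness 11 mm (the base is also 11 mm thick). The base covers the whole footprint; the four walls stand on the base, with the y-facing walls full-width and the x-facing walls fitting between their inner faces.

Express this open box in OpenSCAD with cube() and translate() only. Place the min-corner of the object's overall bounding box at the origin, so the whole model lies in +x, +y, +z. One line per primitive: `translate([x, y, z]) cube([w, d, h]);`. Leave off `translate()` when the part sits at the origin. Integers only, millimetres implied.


cube([593, 334, 11]);
translate([0, 0, 11]) cube([593, 11, 69]);
translate([0, 323, 11]) cube([593, 11, 69]);
translate([0, 11, 11]) cube([11, 312, 69]);
translate([582, 11, 11]) cube([11, 312, 69]);


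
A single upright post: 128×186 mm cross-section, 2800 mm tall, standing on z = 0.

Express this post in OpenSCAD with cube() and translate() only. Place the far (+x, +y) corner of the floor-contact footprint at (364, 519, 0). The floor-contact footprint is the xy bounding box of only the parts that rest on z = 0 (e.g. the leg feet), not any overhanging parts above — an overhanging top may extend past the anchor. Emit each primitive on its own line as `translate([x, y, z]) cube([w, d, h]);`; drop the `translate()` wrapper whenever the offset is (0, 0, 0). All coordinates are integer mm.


translate([236, 333, 0]) cube([128, 186, 2800]);


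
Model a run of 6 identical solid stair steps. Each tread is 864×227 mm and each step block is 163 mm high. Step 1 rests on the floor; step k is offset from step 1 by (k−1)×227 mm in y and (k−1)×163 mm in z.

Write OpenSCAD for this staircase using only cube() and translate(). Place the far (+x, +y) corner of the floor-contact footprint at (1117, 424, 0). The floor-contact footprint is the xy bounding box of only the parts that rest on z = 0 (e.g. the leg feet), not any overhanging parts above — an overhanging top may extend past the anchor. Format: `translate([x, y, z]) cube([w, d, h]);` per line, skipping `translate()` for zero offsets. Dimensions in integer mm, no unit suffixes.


translate([253, 197, 0]) cube([864, 227, 163]);
translate([253, 424, 163]) cube([864, 227, 163]);
translate([253, 651, 326]) cube([864, 227, 163]);
translate([253, 878, 489]) cube([864, 227, 163]);
translate([253, 1105, 652]) cube([864, 227, 163]);
translate([253, 1332, 815]) cube([864, 227, 163]);


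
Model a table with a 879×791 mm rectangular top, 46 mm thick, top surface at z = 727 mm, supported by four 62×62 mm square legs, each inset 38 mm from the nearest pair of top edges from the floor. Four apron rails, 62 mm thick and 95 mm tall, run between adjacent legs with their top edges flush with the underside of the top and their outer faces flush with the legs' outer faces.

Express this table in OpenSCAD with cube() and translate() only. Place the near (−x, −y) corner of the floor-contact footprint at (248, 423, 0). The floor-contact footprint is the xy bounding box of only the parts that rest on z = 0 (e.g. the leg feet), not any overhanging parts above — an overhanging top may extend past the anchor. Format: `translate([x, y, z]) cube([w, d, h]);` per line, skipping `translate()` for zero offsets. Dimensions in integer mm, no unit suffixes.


// leg_h = 727 - 46 = 681
// apron z = 681 - 95 = 586
translate([210, 385, 681]) cube([879, 791, 46]);
translate([248, 423, 0]) cube([62, 62, 681]);
translate([989, 423, 0]) cube([62, 62, 681]);
translate([248, 1076, 0]) cube([62, 62, 681]);
translate([989, 1076, 0]) cube([62, 62, 681]);
translate([310, 423, 586]) cube([679, 62, 95]);
translate([310, 1076, 586]) cube([679, 62, 95]);
translate([248, 485, 586]) cube([62, 591, 95]);
translate([989, 485, 586]) cube([62, 591, 95]);


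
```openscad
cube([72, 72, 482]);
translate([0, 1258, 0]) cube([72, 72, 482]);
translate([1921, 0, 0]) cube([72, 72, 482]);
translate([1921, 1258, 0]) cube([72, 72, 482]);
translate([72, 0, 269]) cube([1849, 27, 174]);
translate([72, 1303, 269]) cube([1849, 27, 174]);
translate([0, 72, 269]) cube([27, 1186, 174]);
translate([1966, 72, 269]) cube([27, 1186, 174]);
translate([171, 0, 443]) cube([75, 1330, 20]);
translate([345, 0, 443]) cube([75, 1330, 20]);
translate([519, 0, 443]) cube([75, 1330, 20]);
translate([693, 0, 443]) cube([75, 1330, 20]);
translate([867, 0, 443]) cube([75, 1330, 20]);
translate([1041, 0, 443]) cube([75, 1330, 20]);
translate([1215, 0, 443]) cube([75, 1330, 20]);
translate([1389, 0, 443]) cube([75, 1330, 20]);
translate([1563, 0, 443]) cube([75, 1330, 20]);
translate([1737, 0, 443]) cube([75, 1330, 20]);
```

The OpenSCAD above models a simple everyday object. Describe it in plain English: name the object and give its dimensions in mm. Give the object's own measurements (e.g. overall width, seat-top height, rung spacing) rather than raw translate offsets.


A bed frame 1993 mm long (x) by 1330 mm wide (y). Four 72×72 mm corner posts, 482 mm tall, at the corners of the footprint. Four rails of 27 mm thickness and 174 mm height run between adjacent posts with their undersides at z = 269 mm, their outer faces flush with the outside of the frame (the two x-running rails run between the posts' inner faces; the two y-running rails run between the posts' inner faces). 10 slats, each 75 mm wide (x) and 20 mm thick, lie across the top of the two x-running rails, running the full 1330 mm width of the frame in y; along x they sit between the end posts with a 99 mm gap after the −x posts and between neighbouring slats, leaving 109 mm before the +x posts.


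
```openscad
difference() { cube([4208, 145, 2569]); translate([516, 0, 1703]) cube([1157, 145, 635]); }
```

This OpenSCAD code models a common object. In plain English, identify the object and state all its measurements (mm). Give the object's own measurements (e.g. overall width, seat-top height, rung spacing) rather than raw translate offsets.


A wall 4208 mm long (x), 145 mm thick (y), 2569 mm tall, with a rectangular window opening cut through it. The opening is 1157 mm wide and 635 mm tall; its sill is at z = 1703 mm and its near (−x) edge is 516 mm from the wall's −x end. The opening passes through the full wall thickness.


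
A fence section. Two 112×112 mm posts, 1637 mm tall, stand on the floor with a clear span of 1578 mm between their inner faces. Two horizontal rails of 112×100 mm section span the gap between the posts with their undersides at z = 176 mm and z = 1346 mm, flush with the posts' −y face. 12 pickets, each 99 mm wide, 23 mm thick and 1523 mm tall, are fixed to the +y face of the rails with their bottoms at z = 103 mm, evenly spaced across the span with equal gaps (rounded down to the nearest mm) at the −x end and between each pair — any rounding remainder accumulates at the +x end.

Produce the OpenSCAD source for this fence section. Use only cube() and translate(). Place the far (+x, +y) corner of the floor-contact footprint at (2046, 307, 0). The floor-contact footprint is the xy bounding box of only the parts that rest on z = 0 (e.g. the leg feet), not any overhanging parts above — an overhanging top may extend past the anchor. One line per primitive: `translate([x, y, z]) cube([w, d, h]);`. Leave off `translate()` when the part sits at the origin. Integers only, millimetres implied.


translate([244, 195, 0]) cube([112, 112, 1637]);
translate([1934, 195, 0]) cube([112, 112, 1637]);
translate([356, 195, 176]) cube([1578, 112, 100]);
translate([356, 195, 1346]) cube([1578, 112, 100]);
translate([386, 307, 103]) cube([99, 23, 1523]);
translate([515, 307, 103]) cube([99, 23, 1523]);
translate([644, 307, 103]) cube([99, 23, 1523]);
translate([773, 307, 103]) cube([99, 23, 1523]);
translate([902, 307, 103]) cube([99, 23, 1523]);
translate([1031, 307, 103]) cube([99, 23, 1523]);
translate([1160, 307, 103]) cube([99, 23, 1523]);
translate([1289, 307, 103]) cube([99, 23, 1523]);
translate([1418, 307, 103]) cube([99, 23, 1523]);
translate([1547, 307, 103]) cube([99, 23, 1523]);
translate([1676, 307, 103]) cube([99, 23, 1523]);
translate([1805, 307, 103]) cube([99, 23, 1523]);


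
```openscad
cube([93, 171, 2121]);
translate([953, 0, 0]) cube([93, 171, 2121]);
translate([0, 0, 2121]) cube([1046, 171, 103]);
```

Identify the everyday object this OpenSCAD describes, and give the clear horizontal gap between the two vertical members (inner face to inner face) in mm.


A door frame. The clear opening width is 860 mm.

Two 2121 mm tall posts with a header on top — a door frame. The left jamb is 93 mm wide at x = 0; the right jamb starts at x = 953. The clear opening is 953 − 93 = 860 mm.


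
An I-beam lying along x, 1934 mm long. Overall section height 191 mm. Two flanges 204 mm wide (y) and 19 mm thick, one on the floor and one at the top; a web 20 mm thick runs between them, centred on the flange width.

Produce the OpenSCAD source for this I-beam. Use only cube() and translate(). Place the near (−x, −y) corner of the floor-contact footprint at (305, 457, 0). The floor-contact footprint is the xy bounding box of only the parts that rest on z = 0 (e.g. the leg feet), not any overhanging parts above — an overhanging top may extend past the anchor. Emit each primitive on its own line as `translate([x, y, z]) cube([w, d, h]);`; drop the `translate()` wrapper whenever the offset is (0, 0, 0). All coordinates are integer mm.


translate([305, 457, 0]) cube([1934, 204, 19]);
translate([305, 549, 19]) cube([1934, 20, 153]);
translate([305, 457, 172]) cube([1934, 204, 19]);


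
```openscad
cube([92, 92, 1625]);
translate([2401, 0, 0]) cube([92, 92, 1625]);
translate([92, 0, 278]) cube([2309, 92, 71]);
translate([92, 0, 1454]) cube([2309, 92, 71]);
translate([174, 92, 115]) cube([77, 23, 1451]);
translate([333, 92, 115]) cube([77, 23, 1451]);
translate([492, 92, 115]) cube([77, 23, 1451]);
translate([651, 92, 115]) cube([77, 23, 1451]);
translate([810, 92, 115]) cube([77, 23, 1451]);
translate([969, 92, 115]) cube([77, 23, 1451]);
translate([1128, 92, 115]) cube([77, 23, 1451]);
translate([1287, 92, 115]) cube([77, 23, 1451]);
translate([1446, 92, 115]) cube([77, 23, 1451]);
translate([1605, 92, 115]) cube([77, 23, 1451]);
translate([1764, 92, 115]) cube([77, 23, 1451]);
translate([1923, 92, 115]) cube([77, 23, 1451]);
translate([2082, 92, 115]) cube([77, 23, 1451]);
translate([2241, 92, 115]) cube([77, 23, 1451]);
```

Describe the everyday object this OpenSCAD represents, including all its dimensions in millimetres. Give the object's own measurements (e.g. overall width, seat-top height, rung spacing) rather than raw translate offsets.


A fence section. Two 92×92 mm posts, 1625 mm tall, stand on the floor with a clear span of 2309 mm between their inner faces. Two horizontal rails of 92×71 mm section span the gap between the posts with their undersides at z = 278 mm and z = 1454 mm, flush with the posts' −y face. 14 pickets, each 77 mm wide, 23 mm thick and 1451 mm tall, are fixed to the +y face of the rails with their bottoms at z = 115 mm, spaced across the span with a 82 mm gap after the −x post and between neighbouring pickets, with 83 mm left before the +x post.


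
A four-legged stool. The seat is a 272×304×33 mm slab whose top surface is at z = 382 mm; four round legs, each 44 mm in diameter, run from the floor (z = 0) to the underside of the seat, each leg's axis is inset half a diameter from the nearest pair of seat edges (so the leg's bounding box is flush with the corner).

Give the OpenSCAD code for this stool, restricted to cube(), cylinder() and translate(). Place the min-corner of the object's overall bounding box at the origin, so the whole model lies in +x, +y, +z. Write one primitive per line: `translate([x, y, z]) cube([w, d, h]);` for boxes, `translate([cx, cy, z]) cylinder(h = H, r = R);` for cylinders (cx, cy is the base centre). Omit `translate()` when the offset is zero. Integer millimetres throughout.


translate([0, 0, 349]) cube([272, 304, 33]);
translate([22, 22, 0]) cylinder(h = 349, r = 22);
translate([250, 22, 0]) cylinder(h = 349, r = 22);
translate([22, 282, 0]) cylinder(h = 349, r = 22);
translate([250, 282, 0]) cylinder(h = 349, r = 22);


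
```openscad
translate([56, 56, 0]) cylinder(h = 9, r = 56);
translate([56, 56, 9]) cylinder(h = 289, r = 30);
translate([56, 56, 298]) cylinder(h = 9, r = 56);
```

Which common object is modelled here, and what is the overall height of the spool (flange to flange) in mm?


A spool. The overall height is 307 mm.

Three coaxial cylinders, large–small–large — a spool. Two 9 mm flanges and a 289 mm core give 9 + 289 + 9 = 307 mm.


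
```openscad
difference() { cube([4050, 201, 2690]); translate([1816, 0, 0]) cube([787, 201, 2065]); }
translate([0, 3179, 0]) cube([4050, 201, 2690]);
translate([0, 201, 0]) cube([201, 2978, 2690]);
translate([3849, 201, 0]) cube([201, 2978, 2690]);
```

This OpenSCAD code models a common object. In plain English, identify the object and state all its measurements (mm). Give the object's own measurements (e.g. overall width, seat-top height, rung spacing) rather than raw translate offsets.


A single room: four walls, each 2690 mm tall and 201 mm thick, enclosing an outside footprint 4050×3380 mm (x × y), no floor or roof. The front and back walls (−y and +y sides) run the full x-width; the side walls fit between their inner faces. A door opening 787 mm wide and 2065 mm tall is cut through the front wall from the floor up, its −x edge 1816 mm from the wall's −x end.


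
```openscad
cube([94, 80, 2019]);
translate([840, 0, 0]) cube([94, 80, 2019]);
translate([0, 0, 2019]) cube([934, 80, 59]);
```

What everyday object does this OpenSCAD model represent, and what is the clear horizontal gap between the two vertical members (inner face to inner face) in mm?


A door frame. The clear opening width is 746 mm.

Two 2019 mm tall posts with a header on top — a door frame. The left jamb is 94 mm wide at x = 0; the right jamb starts at x = 840. The clear opening is 840 − 94 = 746 mm.


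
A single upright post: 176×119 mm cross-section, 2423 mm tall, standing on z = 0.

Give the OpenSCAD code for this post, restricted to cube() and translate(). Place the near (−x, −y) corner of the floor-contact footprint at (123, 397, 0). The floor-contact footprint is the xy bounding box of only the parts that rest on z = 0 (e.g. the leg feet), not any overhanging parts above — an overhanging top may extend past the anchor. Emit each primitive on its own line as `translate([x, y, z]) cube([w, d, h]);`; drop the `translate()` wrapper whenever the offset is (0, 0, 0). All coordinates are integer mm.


translate([123, 397, 0]) cube([176, 119, 2423]);


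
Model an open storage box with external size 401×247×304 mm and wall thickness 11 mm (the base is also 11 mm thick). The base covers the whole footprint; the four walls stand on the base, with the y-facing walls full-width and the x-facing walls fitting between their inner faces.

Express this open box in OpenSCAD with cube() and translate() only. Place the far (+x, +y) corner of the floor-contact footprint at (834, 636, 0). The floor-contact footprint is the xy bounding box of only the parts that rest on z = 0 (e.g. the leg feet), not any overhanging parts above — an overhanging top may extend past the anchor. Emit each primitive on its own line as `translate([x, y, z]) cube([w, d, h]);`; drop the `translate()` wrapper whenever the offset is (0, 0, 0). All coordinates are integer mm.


translate([433, 389, 0]) cube([401, 247, 11]);
translate([433, 389, 11]) cube([401, 11, 293]);
translate([433, 625, 11]) cube([401, 11, 293]);
translate([433, 400, 11]) cube([11, 225, 293]);
translate([823, 400, 11]) cube([11, 225, 293]);
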